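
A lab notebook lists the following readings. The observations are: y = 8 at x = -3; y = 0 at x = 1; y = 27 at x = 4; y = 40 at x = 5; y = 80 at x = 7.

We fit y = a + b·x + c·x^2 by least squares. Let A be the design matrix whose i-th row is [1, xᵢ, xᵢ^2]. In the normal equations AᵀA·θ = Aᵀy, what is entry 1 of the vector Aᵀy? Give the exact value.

Entry 1 ↔ basis 1, so (Aᵀy)_{1} = Σᵢ yᵢ = (1)·(8) + (1)·(0) + (1)·(27) + (1)·(40) + (1)·(80) = 155.

155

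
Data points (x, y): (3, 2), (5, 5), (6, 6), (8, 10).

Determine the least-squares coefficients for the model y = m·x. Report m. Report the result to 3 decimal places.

Sums needed: Σx·x = 134.
Right-hand side: Σx·y = 147.
Hence m = 147 / 134 ≈ 1.09701.

m = 1.097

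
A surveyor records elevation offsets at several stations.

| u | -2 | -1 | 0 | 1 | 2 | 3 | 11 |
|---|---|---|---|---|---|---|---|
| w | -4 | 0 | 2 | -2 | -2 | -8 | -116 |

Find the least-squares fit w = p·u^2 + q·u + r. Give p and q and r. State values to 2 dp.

p = -0.98, q = 0.13, r = 0.70

From the data, Σu^2·u^2 = 14756, Σu^2·u = 1358, Σu^2 = 140, Σu·u = 140, Σu = 14, Σ1 = 7.
And Σu^2·w = -14134, Σu·w = -1298, Σw = -130.
Row-reducing yields p = -6173/6321, q = 17/129, r = 1468/2107.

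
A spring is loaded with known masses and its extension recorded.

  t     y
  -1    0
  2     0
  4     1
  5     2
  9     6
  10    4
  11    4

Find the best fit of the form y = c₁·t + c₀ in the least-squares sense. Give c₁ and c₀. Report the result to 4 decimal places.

c₁ = 0.4593, c₀ = -0.1962

Normal-equation sums: Σt·t = 348, Σt = 40, Σ1 = 7.
Moment sums: Σt·y = 152, Σy = 17.
Normal equations: [[348, 40]; [40, 7]]·[c₁, c₀]ᵀ = [152, 17]ᵀ.
det = 348·7 − 40² = 836.
c₁ = (152·7 − 40·17)/836 = 96/209; c₀ = (348·17 − 40·152)/836 = -41/209.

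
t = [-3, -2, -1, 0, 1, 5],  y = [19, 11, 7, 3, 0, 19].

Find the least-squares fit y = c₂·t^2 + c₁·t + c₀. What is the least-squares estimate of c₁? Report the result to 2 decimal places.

Sums needed: Σt^2·t^2 = 724, Σt^2·t = 90, Σt^2 = 40, Σt·t = 40, Σt = 0, Σ1 = 6.
For Mᵀy: Σt^2·y = 697, Σt·y = 9, Σy = 59.
MᵀM·[c₂, c₁, c₀]ᵀ = Mᵀy becomes [[724, 90, 40]; [90, 40, 0]; [40, 0, 6]]·[c₂, c₁, c₀]ᵀ = [697, 9, 59]ᵀ.
Inverting the 3×3 Gram matrix, [c₂, c₁, c₀]ᵀ = [3401/3058, -34821/15290, 7397/3058]ᵀ.

c₁ = -2.28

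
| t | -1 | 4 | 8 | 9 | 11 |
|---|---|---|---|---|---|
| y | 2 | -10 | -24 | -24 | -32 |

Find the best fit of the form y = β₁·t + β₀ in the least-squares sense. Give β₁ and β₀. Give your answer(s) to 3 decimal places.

Compute the Gram sums: Σt·t = 283, Σt = 31, Σ1 = 5.
For Aᵀy: Σt·y = -802, Σy = -88.
So AᵀA·[β₁, β₀]ᵀ = Aᵀy: [[283, 31]; [31, 5]]·[β₁, β₀]ᵀ = [-802, -88]ᵀ.
det = 283·5 − 31² = 454.
β₁ = ((-802)·5 − 31·(-88))/454 = -641/227; β₀ = (283·(-88) − 31·(-802))/454 = -21/227.

β₁ = -2.824, β₀ = -0.093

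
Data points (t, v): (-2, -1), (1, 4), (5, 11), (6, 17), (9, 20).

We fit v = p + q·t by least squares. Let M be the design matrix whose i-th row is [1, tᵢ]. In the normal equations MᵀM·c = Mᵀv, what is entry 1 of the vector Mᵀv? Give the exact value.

51

Entry 1 ↔ basis 1, so (Mᵀv)_{1} = Σᵢ vᵢ = (1)·(-1) + (1)·(4) + (1)·(11) + (1)·(17) + (1)·(20) = 51.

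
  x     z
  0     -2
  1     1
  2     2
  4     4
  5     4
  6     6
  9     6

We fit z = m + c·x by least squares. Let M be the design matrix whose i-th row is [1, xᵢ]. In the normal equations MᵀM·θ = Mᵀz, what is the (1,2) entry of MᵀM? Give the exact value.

27

Row 1 ↔ basis 1, column 2 ↔ basis x, so (MᵀM)_{1,2} = Σᵢ x = (1)·(0) + (1)·(1) + (1)·(2) + (1)·(4) + (1)·(5) + (1)·(6) + (1)·(9) = 27.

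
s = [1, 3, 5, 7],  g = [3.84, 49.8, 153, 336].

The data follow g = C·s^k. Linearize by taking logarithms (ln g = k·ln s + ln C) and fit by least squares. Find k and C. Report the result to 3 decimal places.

Let Y = ln g. Fitting Y = k·ln s + ln C by least squares:
AᵀA = [[7.5838, 4.6540]; [4.6540, 4]], rhs = [23.7091, 16.1010]ᵀ  (here Σln s = 4.6540, Σ(ln s)² = 7.5838, Σln g = 16.1010, Σln s·ln g = 23.7091).
Δ = 7.5838·4 − (4.6540)² = 8.6759; k = (23.7091·4 − 4.6540·16.1010)/8.6759 = 2.29406, ln C = (7.5838·16.1010 − 4.6540·23.7091)/8.6759 = 1.35614, so C = exp(1.35614) = 3.88118.

k = 2.294, C = 3.881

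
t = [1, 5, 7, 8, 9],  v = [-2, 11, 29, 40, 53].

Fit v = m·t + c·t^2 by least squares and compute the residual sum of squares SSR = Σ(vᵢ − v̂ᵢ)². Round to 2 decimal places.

Sums needed: Σt·t = 220, Σt·t^2 = 1710, Σt^2·t^2 = 13684.
For Aᵀv: Σt·v = 1053, Σt^2·v = 8547.
AᵀA·[m, c]ᵀ = Aᵀv becomes [[220, 1710]; [1710, 13684]]·[m, c]ᵀ = [1053, 8547]ᵀ.
Determinant 220·13684 − 1710² = 86380.
m = (1053·13684 − 1710·8547)/86380 = -103059/43190; c = (220·8547 − 1710·1053)/86380 = 7971/8638.
Residuals: -11588/21595, -599/4319, 1502/3085, 676/21595, -5827/21595; SSR = 13346/21595.

SSR = 0.62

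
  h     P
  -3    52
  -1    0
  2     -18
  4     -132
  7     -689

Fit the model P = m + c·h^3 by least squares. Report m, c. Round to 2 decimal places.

The normal system MᵀM·[m, c]ᵀ = MᵀP is [[5, 387]; [387, 122539]]·[m, c]ᵀ = [-787, -246323]ᵀ.
Determinant 5·122539 − 387² = 462926.
m = ((-787)·122539 − 387·(-246323))/462926 = -555596/231463; c = (5·(-246323) − 387·(-787))/462926 = -463523/231463.

m = -2.40, c = -2.00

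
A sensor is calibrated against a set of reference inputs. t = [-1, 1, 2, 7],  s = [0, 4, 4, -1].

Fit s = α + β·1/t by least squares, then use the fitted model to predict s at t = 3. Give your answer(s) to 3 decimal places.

With design matrix A, AᵀA = [[4, 9/14]; [9/14, 445/196]] and Aᵀs = [7, 41/7]ᵀ.
Eliminating β: (445/196)·(row 1) − (9/14)·(row 2) gives (1699/196)·α = (445/196)·7 − (9/14)·(41/7) = 2377/196, so α = 2377/1699.
Then β = ((41/7) − (9/14)·(2377/1699))/(445/196) = 3710/1699.
At t = 3: ŝ = (2377/1699)·(1) + (3710/1699)·(1/3) = 10841/5097.

ŝ = 2.127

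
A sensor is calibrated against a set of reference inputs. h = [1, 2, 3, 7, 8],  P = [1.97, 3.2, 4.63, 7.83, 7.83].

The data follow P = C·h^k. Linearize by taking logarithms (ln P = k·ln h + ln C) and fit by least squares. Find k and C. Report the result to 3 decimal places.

k = 0.680, C = 2.028

Linearized form: ln P = k·ln h + ln C. From the 5 transformed points,
Σln h = 5.8171, Σ(ln h)² = 9.7980, Σln P = 7.4897, Σln h·ln P = 10.7739.
Equations: 9.7980·k + 5.8171·ln C = 10.7739;  5.8171·k + 5·ln C = 7.4897.
Slope k = (n·Σln h·ln P − Σln h·Σln P)/(n·Σ(ln h)² − (Σln h)²) = (5·10.7739 − 5.8171·7.4897)/15.1514 = 0.67990; ln C = (Σln P − k·Σln h)/n = 0.70692, so C = exp(0.70692) = 2.02774.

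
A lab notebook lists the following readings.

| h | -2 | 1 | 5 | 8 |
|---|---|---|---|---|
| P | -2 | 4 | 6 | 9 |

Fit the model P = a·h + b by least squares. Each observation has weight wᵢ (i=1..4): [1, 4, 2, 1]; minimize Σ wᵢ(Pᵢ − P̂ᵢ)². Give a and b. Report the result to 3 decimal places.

MᵀWM·[a, b]ᵀ = MᵀWP reads: 122·a + 20·b = 152;  20·a + 8·b = 35.
Δ = 122·8 − 20² = 576.
a = (152·8 − 20·35)/576 = 43/48; b = (122·35 − 20·152)/576 = 205/96.

a = 0.896, b = 2.135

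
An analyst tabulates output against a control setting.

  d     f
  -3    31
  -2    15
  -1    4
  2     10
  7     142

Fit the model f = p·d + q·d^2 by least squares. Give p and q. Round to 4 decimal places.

The normal system AᵀA·[p, q]ᵀ = Aᵀf is [[67, 315]; [315, 2515]]·[p, q]ᵀ = [887, 7341]ᵀ.
Determinant 67·2515 − 315² = 69280.
p = (887·2515 − 315·7341)/69280 = -8161/6928; q = (67·7341 − 315·887)/69280 = 106221/34640.

p = -1.1780, q = 3.0664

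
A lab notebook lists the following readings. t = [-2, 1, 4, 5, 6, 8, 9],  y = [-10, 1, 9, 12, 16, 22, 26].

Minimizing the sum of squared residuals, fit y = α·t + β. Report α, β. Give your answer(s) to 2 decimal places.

The normal equations are: 227·α + 31·β = 623;  31·α + 7·β = 76.
Eliminating β: 7·(row 1) − 31·(row 2) gives 628·α = 7·623 − 31·76 = 2005, so α = 2005/628.
Then β = (76 − 31·(2005/628))/7 = -2061/628.

α = 3.19, β = -3.28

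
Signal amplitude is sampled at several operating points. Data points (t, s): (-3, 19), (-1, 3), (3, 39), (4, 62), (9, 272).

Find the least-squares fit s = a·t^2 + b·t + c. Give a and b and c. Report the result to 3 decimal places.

a = 2.970, b = 3.205, c = 2.398

Sums needed: Σt^2·t^2 = 6980, Σt^2·t = 792, Σt^2 = 116, Σt·t = 116, Σt = 12, Σ1 = 5.
Moment sums: Σt^2·s = 23549, Σt·s = 2753, Σs = 395.
So MᵀM·[a, b, c]ᵀ = Mᵀs: [[6980, 792, 116]; [792, 116, 12]; [116, 12, 5]]·[a, b, c]ᵀ = [23549, 2753, 395]ᵀ.
Row-reducing yields a = 136385/45916, b = 147145/45916, c = 2117/883.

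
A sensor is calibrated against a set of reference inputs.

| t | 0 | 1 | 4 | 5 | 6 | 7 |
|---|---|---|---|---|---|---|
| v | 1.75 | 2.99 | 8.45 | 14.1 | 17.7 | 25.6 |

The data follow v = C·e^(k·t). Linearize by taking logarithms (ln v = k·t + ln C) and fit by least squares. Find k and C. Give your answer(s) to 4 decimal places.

With ln vᵢ as the transformed response and tᵢ as the regressor:
XᵀX = [[127.0000, 23.0000]; [23.0000, 6]], rhs = [62.8023, 12.5514]ᵀ  (here Σt = 23.0000, Σ(t)² = 127.0000, Σln v = 12.5514, Σt·ln v = 62.8023).
Slope k = (n·Σt·ln v − Σt·Σln v)/(n·Σ(t)² − (Σt)²) = (6·62.8023 − 23.0000·12.5514)/233.0000 = 0.37825; ln C = (Σln v − k·Σt)/n = 0.64194, so C = exp(0.64194) = 1.90017.

k = 0.3782, C = 1.9002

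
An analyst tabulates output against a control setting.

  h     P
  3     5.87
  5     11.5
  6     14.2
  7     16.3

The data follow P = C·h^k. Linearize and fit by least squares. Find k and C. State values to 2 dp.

k = 1.23, C = 1.55

Taking logs, ln P = k·ln h + ln C, so regress ln P on ln h.
Σln h = 6.4457, Σ(ln h)² = 10.7942, Σln P = 9.6566, Σln h·ln P = 16.0605.
Normal system: [[10.7942, 6.4457]; [6.4457, 4]]·[k, ln C]ᵀ = [16.0605, 9.6566]ᵀ.
Slope k = (n·Σln h·ln P − Σln h·Σln P)/(n·Σ(ln h)² − (Σln h)²) = (4·16.0605 − 6.4457·9.6566)/1.6295 = 1.22629; ln C = (Σln P − k·Σln h)/n = 0.43807, so C = exp(0.43807) = 1.54971.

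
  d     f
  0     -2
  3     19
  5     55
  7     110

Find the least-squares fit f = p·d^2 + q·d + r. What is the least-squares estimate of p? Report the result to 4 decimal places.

From the data, Σd^2·d^2 = 3107, Σd^2·d = 495, Σd^2 = 83, Σd·d = 83, Σd = 15, Σ1 = 4.
For Aᵀf: Σd^2·f = 6936, Σd·f = 1102, Σf = 182.
Normal equations: [[3107, 495, 83]; [495, 83, 15]; [83, 15, 4]]·[p, q, r]ᵀ = [6936, 1102, 182]ᵀ.
Solving the 3×3 system (Gaussian elimination) gives p = 14867/6556, q = 689/6556, r = -3194/1639.

p = 2.2677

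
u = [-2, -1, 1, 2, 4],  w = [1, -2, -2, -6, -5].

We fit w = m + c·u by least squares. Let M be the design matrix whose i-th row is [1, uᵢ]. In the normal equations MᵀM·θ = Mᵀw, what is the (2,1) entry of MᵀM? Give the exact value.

4

Row 2 ↔ basis u, column 1 ↔ basis 1, so (MᵀM)_{2,1} = Σᵢ u = (-2)·(1) + (-1)·(1) + (1)·(1) + (2)·(1) + (4)·(1) = 4.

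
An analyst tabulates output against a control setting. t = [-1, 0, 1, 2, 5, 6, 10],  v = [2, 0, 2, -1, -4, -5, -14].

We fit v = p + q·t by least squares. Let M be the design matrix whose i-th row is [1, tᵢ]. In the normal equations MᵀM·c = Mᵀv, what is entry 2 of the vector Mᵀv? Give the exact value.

Entry 2 ↔ basis t, so (Mᵀv)_{2} = Σᵢ (t)·vᵢ = (-1)·(2) + (0)·(0) + (1)·(2) + (2)·(-1) + (5)·(-4) + (6)·(-5) + (10)·(-14) = -192.

-192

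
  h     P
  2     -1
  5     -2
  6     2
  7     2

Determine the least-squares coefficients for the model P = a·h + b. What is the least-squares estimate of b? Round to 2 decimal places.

b = -2.96

MᵀM·[a, b]ᵀ = MᵀP reads: 114·a + 20·b = 14;  20·a + 4·b = 1.
Eliminating b: 4·(row 1) − 20·(row 2) gives 56·a = 4·14 − 20·1 = 36, so a = 9/14.
Then b = (1 − 20·(9/14))/4 = -83/28.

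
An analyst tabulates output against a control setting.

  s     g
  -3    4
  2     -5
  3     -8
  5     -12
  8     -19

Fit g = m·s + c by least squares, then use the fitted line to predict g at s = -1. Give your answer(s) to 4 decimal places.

ĝ = 0.3636

MᵀM·[m, c]ᵀ = Mᵀg reads: 111·m + 15·c = -258;  15·m + 5·c = -40.
(Σs·s = 111, Σs = 15, Σ1 = 5, Σs·g = -258, Σg = -40.)
Determinant 111·5 − 15² = 330.
m = ((-258)·5 − 15·(-40))/330 = -23/11; c = (111·(-40) − 15·(-258))/330 = -19/11.
At s = -1: ĝ = (-23/11)·(-1) + (-19/11)·(1) = 4/11.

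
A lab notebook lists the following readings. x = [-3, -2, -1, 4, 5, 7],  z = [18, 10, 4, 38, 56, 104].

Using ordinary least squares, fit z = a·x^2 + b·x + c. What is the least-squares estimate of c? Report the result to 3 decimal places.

Entries of AᵀA: Σx^2·x^2 = 3380, Σx^2·x = 496, Σx^2 = 104, Σx·x = 104, Σx = 10, Σ1 = 6.
For Aᵀz: Σx^2·z = 7310, Σx·z = 1082, Σz = 230.
So AᵀA·[a, b, c]ᵀ = Aᵀz: [[3380, 496, 104]; [496, 104, 10]; [104, 10, 6]]·[a, b, c]ᵀ = [7310, 1082, 230]ᵀ.
Solving the 3×3 system (Gaussian elimination) gives a = 48601/25230, b = 11138/12615, c = 14601/4205.

c = 3.472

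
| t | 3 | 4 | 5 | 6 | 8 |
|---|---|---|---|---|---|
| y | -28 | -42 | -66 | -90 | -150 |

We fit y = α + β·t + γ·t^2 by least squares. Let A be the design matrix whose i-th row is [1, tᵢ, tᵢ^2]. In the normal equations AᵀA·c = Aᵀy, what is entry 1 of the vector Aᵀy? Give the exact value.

Entry 1 ↔ basis 1, so (Aᵀy)_{1} = Σᵢ yᵢ = (1)·(-28) + (1)·(-42) + (1)·(-66) + (1)·(-90) + (1)·(-150) = -376.

-376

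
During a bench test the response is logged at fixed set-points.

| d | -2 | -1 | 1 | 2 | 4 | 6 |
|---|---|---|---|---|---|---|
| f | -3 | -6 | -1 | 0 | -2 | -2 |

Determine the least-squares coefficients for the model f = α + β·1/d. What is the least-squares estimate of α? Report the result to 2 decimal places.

α = -2.51

Sums needed: Σ1 = 6, Σ1/d = 5/12, Σ1/d·1/d = 373/144.
Right-hand side: Σf = -14, Σ1/d·f = 17/3.
So MᵀM·[α, β]ᵀ = Mᵀf: [[6, 5/12]; [5/12, 373/144]]·[α, β]ᵀ = [-14, 17/3]ᵀ.
Δ = 6·(373/144) − (5/12)² = 2213/144.
α = ((-14)·(373/144) − (5/12)·(17/3))/(2213/144) = -5562/2213; β = (6·(17/3) − (5/12)·(-14))/(2213/144) = 5736/2213.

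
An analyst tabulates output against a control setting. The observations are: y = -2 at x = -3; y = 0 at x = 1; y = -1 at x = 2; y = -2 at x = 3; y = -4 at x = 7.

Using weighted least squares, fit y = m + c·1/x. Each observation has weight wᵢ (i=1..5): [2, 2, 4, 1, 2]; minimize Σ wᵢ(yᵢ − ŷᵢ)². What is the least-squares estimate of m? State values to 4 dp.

With design matrix M, MᵀWM = [[11, 83/21]; [83/21, 496/147]] and MᵀWy = [-18, -52/21]ᵀ.
Determinant 11·(496/147) − (83/21)² = 9479/441.
m = ((-18)·(496/147) − (83/21)·(-52/21))/(9479/441) = -22468/9479; c = (11·(-52/21) − (83/21)·(-18))/(9479/441) = 19362/9479.

m = -2.3703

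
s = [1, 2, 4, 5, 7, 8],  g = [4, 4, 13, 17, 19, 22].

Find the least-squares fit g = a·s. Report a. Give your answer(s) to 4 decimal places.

Compute the Gram sums: Σs·s = 159.
Right-hand side: Σs·g = 458.
Normal equations: [[159]]·[a]ᵀ = [458]ᵀ.
a = 458/159 = 2.8805.

a = 2.8805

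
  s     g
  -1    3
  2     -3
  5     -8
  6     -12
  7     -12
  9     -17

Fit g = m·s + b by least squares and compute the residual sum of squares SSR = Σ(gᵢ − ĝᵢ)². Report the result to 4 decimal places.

The normal equations are: 196·m + 28·b = -358;  28·m + 6·b = -49.
(Σs·s = 196, Σs = 28, Σ1 = 6, Σs·g = -358, Σg = -49.)
Δ = 196·6 − 28² = 392.
m = ((-358)·6 − 28·(-49))/392 = -97/49; b = (196·(-49) − 28·(-358))/392 = 15/14.
Residuals: -5/98, -11/98, 81/98, -117/98, 11/14, -25/98; SSR = 275/98.

SSR = 2.8061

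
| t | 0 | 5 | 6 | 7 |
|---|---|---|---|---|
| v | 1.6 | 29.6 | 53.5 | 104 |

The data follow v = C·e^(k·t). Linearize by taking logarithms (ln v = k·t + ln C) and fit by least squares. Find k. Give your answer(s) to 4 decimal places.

k = 0.5917

Let Y = ln v. Fitting Y = k·t + ln C by least squares:
Sums: Σt = 18.0000, Σ(t)² = 110.0000, Σln v = 12.4819, Σt·ln v = 73.3277.
Normal system: [[110.0000, 18.0000]; [18.0000, 4]]·[k, ln C]ᵀ = [73.3277, 12.4819]ᵀ.
Δ = 110.0000·4 − (18.0000)² = 116.0000; k = (73.3277·4 − 18.0000·12.4819)/116.0000 = 0.59170, ln C = (110.0000·12.4819 − 18.0000·73.3277)/116.0000 = 0.45780.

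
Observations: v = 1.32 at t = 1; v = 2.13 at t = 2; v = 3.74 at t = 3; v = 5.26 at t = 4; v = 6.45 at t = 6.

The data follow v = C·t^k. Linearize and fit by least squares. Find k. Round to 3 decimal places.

k = 0.943

With ln vᵢ as the transformed response and ln tᵢ as the regressor:
XᵀX = [[6.8196, 4.9698]; [4.9698, 5]], rhs = [7.6147, 5.8771]ᵀ  (here Σln t = 4.9698, Σ(ln t)² = 6.8196, Σln v = 5.8771, Σln t·ln v = 7.6147).
Slope k = (n·Σln t·ln v − Σln t·Σln v)/(n·Σ(ln t)² − (Σln t)²) = (5·7.6147 − 4.9698·5.8771)/9.3990 = 0.94324; ln C = (Σln v − k·Σln t)/n = 0.23786.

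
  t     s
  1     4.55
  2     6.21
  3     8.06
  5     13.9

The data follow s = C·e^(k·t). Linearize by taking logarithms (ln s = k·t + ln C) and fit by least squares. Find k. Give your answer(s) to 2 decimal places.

Linearized form: ln s = k·t + ln C. From the 4 transformed points,
Σt = 11.0000, Σ(t)² = 39.0000, Σln s = 8.0601, Σt·ln s = 24.5876.
Equations: 39.0000·k + 11.0000·ln C = 24.5876;  11.0000·k + 4·ln C = 8.0601.
Δ = 39.0000·4 − (11.0000)² = 35.0000; k = (24.5876·4 − 11.0000·8.0601)/35.0000 = 0.27684, ln C = (39.0000·8.0601 − 11.0000·24.5876)/35.0000 = 1.25370.

k = 0.28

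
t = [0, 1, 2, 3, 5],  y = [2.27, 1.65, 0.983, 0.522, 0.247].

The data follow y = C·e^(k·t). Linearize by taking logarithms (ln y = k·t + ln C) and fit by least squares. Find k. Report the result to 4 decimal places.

Let Y = ln y. Fitting Y = k·t + ln C by least squares:
AᵀA = [[39.0000, 11.0000]; [11.0000, 5]], rhs = [-8.4756, -0.7450]ᵀ  (here Σt = 11.0000, Σ(t)² = 39.0000, Σln y = -0.7450, Σt·ln y = -8.4756).
Δ = 39.0000·5 − (11.0000)² = 74.0000; k = (-8.4756·5 − 11.0000·-0.7450)/74.0000 = -0.46193, ln C = (39.0000·-0.7450 − 11.0000·-8.4756)/74.0000 = 0.86723.

k = -0.4619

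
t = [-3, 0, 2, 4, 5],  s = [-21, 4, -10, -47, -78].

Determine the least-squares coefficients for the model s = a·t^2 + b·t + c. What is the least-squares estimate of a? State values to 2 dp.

MᵀM·[a, b, c]ᵀ = Mᵀs reads: 978·a + 170·b + 54·c = -2931;  170·a + 54·b + 8·c = -535;  54·a + 8·b + 5·c = -152.
Solving the 3×3 system (Gaussian elimination) gives a = -35911/11596, b = -9261/11596, c = 25069/5798.

a = -3.10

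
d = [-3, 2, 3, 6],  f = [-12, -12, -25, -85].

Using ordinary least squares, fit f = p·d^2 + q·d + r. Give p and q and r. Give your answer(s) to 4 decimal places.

p = -2.0088, q = -2.0963, r = -0.1791

The normal equations are: 1474·p + 224·q + 58·r = -3441;  224·p + 58·q + 8·r = -573;  58·p + 8·q + 4·r = -134.
(Σd^2·d^2 = 1474, Σd^2·d = 224, Σd^2 = 58, Σd·d = 58, Σd = 8, Σ1 = 4, Σd^2·f = -3441, Σd·f = -573, Σf = -134.)
Solving the 3×3 system (Gaussian elimination) gives p = -4996/2487, q = -10427/4974, r = -297/1658.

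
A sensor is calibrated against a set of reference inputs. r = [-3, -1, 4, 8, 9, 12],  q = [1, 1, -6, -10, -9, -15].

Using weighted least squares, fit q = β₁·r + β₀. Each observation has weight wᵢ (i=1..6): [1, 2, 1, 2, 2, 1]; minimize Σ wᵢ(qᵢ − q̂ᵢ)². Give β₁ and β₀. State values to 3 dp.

β₁ = -1.064, β₀ = -0.904

The normal equations are: 461·β₁ + 45·β₀ = -531;  45·β₁ + 9·β₀ = -56.
(Σwᵢ·r·r = 461, Σwᵢ·r = 45, Σwᵢ·1 = 9, Σwᵢ·r·q = -531, Σwᵢ·q = -56.)
det = 461·9 − 45² = 2124.
β₁ = ((-531)·9 − 45·(-56))/2124 = -251/236; β₀ = (461·(-56) − 45·(-531))/2124 = -1921/2124.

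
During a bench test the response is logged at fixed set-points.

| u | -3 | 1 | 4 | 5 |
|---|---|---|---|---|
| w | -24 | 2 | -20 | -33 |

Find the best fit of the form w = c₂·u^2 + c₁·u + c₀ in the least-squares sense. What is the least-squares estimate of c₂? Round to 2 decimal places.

AᵀA·[c₂, c₁, c₀]ᵀ = Aᵀw reads: 963·c₂ + 163·c₁ + 51·c₀ = -1359;  163·c₂ + 51·c₁ + 7·c₀ = -171;  51·c₂ + 7·c₁ + 4·c₀ = -75.
Row-reducing yields c₂ = -2535/1336, c₁ = 17271/6680, c₀ = 1533/1670.

c₂ = -1.90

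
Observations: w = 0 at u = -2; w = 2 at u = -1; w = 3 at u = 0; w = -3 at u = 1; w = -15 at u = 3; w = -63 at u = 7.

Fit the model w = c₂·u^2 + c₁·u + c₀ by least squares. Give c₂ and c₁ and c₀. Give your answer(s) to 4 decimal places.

Normal-equation sums: Σu^2·u^2 = 2500, Σu^2·u = 362, Σu^2 = 64, Σu·u = 64, Σu = 8, Σ1 = 6.
Moment sums: Σu^2·w = -3223, Σu·w = -491, Σw = -76.
AᵀA·[c₂, c₁, c₀]ᵀ = Aᵀw becomes [[2500, 362, 64]; [362, 64, 8]; [64, 8, 6]]·[c₂, c₁, c₀]ᵀ = [-3223, -491, -76]ᵀ.
Inverting the 3×3 Gram matrix, [c₂, c₁, c₀]ᵀ = [-2085/2038, -20371/10190, 4644/5095]ᵀ.

c₂ = -1.0231, c₁ = -1.9991, c₀ = 0.9115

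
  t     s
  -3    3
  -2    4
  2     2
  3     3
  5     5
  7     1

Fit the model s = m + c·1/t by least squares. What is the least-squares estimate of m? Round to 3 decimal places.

Sums needed: Σ1 = 6, Σ1/t = 12/35, Σ1/t·1/t = 17257/22050.
Right-hand side: Σs = 18, Σ1/t·s = 1/7.
Eliminating c: (17257/22050)·(row 1) − (12/35)·(row 2) gives (673/147)·m = (17257/22050)·18 − (12/35)·(1/7) = 17197/1225, so m = 51591/16825.
Then c = ((1/7) − (12/35)·(51591/16825))/(17257/22050) = -3906/3365.

m = 3.066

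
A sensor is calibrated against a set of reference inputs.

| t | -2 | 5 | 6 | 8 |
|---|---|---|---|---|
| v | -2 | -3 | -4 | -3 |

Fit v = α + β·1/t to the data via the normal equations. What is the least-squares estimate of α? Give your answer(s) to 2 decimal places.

Compute the Gram sums: Σ1 = 4, Σ1/t = -1/120, Σ1/t·1/t = 4801/14400.
And Σv = -12, Σ1/t·v = -77/120.
So MᵀM·[α, β]ᵀ = Mᵀv: [[4, -1/120]; [-1/120, 4801/14400]]·[α, β]ᵀ = [-12, -77/120]ᵀ.
Eliminating β: (4801/14400)·(row 1) − (-1/120)·(row 2) gives (6401/4800)·α = (4801/14400)·(-12) − (-1/120)·(-77/120) = -57689/14400, so α = -57689/19203.
Then β = ((-77/120) − (-1/120)·(-57689/19203))/(4801/14400) = -12800/6401.

α = -3.00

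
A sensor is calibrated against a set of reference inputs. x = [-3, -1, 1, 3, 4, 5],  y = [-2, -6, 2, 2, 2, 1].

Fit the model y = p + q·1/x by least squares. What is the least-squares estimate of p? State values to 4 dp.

p = -0.4976

Entries of MᵀM: Σ1 = 6, Σ1/x = 9/20, Σ1/x·1/x = 8369/3600.
And Σy = -1, Σ1/x·y = 301/30.
det = 6·(8369/3600) − (9/20)² = 3299/240.
p = ((-1)·(8369/3600) − (9/20)·(301/30))/(3299/240) = -24623/49485; q = (6·(301/30) − (9/20)·(-1))/(3299/240) = 14556/3299.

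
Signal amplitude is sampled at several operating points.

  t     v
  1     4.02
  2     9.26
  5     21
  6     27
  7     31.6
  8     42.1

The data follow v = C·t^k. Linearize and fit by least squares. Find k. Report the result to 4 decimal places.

Linearized form: ln v = k·ln t + ln C. From the 6 transformed points,
AᵀA = [[14.3918, 8.1197]; [8.1197, 6]], rhs = [26.8448, 17.1506]ᵀ  (here Σln t = 8.1197, Σ(ln t)² = 14.3918, Σln v = 17.1506, Σln t·ln v = 26.8448).
Δ = 14.3918·6 − (8.1197)² = 20.4213; k = (26.8448·6 − 8.1197·17.1506)/20.4213 = 1.06808, ln C = (14.3918·17.1506 − 8.1197·26.8448)/20.4213 = 1.41301.

k = 1.0681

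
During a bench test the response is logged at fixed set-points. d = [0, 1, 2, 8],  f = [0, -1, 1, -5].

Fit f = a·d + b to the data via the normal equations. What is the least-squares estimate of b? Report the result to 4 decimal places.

b = 0.5419

Setting ∂/∂a … = 0 gives: 69·a + 11·b = -39;  11·a + 4·b = -5.
Δ = 69·4 − 11² = 155.
a = ((-39)·4 − 11·(-5))/155 = -101/155; b = (69·(-5) − 11·(-39))/155 = 84/155.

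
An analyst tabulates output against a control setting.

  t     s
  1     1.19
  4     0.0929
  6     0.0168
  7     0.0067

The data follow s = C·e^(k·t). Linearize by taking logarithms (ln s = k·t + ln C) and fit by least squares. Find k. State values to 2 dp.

k = -0.86

Taking logs, ln s = k·t + ln C, so regress ln s on t.
AᵀA = [[102.0000, 18.0000]; [18.0000, 4]], rhs = [-68.8888, -11.2943]ᵀ  (here Σt = 18.0000, Σ(t)² = 102.0000, Σln s = -11.2943, Σt·ln s = -68.8888).
Δ = 102.0000·4 − (18.0000)² = 84.0000; k = (-68.8888·4 − 18.0000·-11.2943)/84.0000 = -0.86021, ln C = (102.0000·-11.2943 − 18.0000·-68.8888)/84.0000 = 1.04737.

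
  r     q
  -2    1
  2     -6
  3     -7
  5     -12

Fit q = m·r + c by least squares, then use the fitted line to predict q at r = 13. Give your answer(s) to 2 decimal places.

q̂ = -25.88

Forming XᵀX = [[42, 8]; [8, 4]] and Xᵀq = [-95, -24]ᵀ gives XᵀX·[m, c]ᵀ = Xᵀq.
det = 42·4 − 8² = 104.
m = ((-95)·4 − 8·(-24))/104 = -47/26; c = (42·(-24) − 8·(-95))/104 = -31/13.
At r = 13: q̂ = (-47/26)·(13) + (-31/13)·(1) = -673/26.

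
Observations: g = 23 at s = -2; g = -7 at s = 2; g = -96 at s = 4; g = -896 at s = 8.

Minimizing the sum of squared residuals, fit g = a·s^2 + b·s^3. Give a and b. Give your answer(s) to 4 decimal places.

a = 1.9791, b = -1.9973

The normal equations are: 4384·a + 33792·b = -58816;  33792·a + 266368·b = -465136.
Eliminating b: 266368·(row 1) − 33792·(row 2) gives 25858048·a = 266368·(-58816) − 33792·(-465136) = 51175424, so a = 12494/6313.
Then b = ((-465136) − 33792·(12494/6313))/266368 = -100871/50504.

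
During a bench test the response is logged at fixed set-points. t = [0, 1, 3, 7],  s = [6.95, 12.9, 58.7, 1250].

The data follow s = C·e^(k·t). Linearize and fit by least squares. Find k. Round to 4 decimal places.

Linearized form: ln s = k·t + ln C. From the 4 transformed points,
XᵀX = [[59.0000, 11.0000]; [11.0000, 4]], rhs = [64.6908, 15.6993]ᵀ  (here Σt = 11.0000, Σ(t)² = 59.0000, Σln s = 15.6993, Σt·ln s = 64.6908).
Solving (det = 115.0000): k = 0.74844, ln C = 1.86661.

k = 0.7484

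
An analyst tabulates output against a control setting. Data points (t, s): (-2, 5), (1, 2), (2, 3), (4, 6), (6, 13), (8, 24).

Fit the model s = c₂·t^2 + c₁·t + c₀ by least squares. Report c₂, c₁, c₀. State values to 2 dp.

The normal system XᵀX·[c₂, c₁, c₀]ᵀ = Xᵀs is [[5681, 793, 125]; [793, 125, 19]; [125, 19, 6]]·[c₂, c₁, c₀]ᵀ = [2134, 292, 53]ᵀ.
Inverting the 3×3 Gram matrix, [c₂, c₁, c₀]ᵀ = [26179/62610, -40463/62610, 22632/10435]ᵀ.

c₂ = 0.42, c₁ = -0.65, c₀ = 2.17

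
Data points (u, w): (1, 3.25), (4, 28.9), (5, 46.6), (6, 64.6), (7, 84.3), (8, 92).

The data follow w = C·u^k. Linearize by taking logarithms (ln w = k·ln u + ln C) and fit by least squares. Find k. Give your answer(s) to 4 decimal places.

k = 1.6458

With ln wᵢ as the transformed response and ln uᵢ as the regressor:
XᵀX = [[15.8331, 8.8128]; [8.8128, 6]], rhs = [36.3462, 21.5085]ᵀ  (here Σln u = 8.8128, Σ(ln u)² = 15.8331, Σln w = 21.5085, Σln u·ln w = 36.3462).
Solving (det = 17.3327): k = 1.64582, ln C = 1.16735.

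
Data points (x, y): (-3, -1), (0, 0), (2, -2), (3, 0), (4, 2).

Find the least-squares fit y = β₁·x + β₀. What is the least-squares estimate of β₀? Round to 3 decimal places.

Compute the Gram sums: Σx·x = 38, Σx = 6, Σ1 = 5.
And Σx·y = 7, Σy = -1.
det = 38·5 − 6² = 154.
β₁ = (7·5 − 6·(-1))/154 = 41/154; β₀ = (38·(-1) − 6·7)/154 = -40/77.

β₀ = -0.519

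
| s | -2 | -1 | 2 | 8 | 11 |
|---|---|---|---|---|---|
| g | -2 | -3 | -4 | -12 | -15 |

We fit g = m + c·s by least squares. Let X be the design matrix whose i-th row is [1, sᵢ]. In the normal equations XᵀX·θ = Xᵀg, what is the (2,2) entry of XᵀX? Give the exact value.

194

Row 2 ↔ basis s, column 2 ↔ basis s, so (XᵀX)_{2,2} = Σᵢ (s)·(s) = (-2)·(-2) + (-1)·(-1) + (2)·(2) + (8)·(8) + (11)·(11) = 194.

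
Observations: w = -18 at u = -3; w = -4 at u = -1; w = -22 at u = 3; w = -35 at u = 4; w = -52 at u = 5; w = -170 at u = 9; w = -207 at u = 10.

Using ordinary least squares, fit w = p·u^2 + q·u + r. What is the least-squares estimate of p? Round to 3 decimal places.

p = -2.026

Setting ∂/∂p … = 0 gives: 17605·p + 1917·q + 241·r = -36694;  1917·p + 241·q + 27·r = -4008;  241·p + 27·q + 7·r = -508.
(Σu^2·u^2 = 17605, Σu^2·u = 1917, Σu^2 = 241, Σu·u = 241, Σu = 27, Σ1 = 7, Σu^2·w = -36694, Σu·w = -4008, Σw = -508.)
Inverting the 3×3 Gram matrix, [p, q, r]ᵀ = [-9545/4711, -1650/4711, -6899/4711]ᵀ.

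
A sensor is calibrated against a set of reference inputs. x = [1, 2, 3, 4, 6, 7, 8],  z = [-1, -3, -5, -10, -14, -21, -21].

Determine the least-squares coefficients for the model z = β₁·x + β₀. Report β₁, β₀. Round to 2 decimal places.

β₁ = -3.09, β₀ = 2.97

The normal equations are: 179·β₁ + 31·β₀ = -461;  31·β₁ + 7·β₀ = -75.
(Σx·x = 179, Σx = 31, Σ1 = 7, Σx·z = -461, Σz = -75.)
Eliminating β₀: 7·(row 1) − 31·(row 2) gives 292·β₁ = 7·(-461) − 31·(-75) = -902, so β₁ = -451/146.
Then β₀ = ((-75) − 31·(-451/146))/7 = 433/146.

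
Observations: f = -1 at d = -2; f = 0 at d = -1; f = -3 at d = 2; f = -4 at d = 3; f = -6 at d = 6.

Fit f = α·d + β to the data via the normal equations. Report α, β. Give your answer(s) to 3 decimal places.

α = -0.718, β = -1.650

Forming XᵀX = [[54, 8]; [8, 5]] and Xᵀf = [-52, -14]ᵀ gives XᵀX·[α, β]ᵀ = Xᵀf.
Δ = 54·5 − 8² = 206.
α = ((-52)·5 − 8·(-14))/206 = -74/103; β = (54·(-14) − 8·(-52))/206 = -170/103.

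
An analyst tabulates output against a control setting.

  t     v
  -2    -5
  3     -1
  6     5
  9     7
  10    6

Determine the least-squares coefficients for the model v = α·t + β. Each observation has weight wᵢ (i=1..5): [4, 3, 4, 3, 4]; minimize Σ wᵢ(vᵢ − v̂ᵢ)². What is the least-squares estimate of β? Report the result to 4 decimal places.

Compute the Gram sums: Σwᵢ·t·t = 830, Σwᵢ·t = 92, Σwᵢ·1 = 18.
For MᵀWv: Σwᵢ·t·v = 580, Σwᵢ·v = 42.
Eliminating β: 18·(row 1) − 92·(row 2) gives 6476·α = 18·580 − 92·42 = 6576, so α = 1644/1619.
Then β = (42 − 92·(1644/1619))/18 = -4625/1619.

β = -2.8567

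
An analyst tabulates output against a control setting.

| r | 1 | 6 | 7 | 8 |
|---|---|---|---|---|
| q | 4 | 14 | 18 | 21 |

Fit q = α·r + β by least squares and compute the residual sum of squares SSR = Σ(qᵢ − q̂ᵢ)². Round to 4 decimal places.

SSR = 2.9483

Sums needed: Σr·r = 150, Σr = 22, Σ1 = 4.
For Aᵀq: Σr·q = 382, Σq = 57.
AᵀA·[α, β]ᵀ = Aᵀq becomes [[150, 22]; [22, 4]]·[α, β]ᵀ = [382, 57]ᵀ.
det = 150·4 − 22² = 116.
α = (382·4 − 22·57)/116 = 137/58; β = (150·57 − 22·382)/116 = 73/58.
Residuals: 11/29, -83/58, 6/29, 49/58; SSR = 171/58.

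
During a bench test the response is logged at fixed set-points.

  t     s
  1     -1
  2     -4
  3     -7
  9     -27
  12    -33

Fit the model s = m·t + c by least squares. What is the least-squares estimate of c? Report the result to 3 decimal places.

c = 1.835

Setting ∂/∂m … = 0 gives: 239·m + 27·c = -669;  27·m + 5·c = -72.
Determinant 239·5 − 27² = 466.
m = ((-669)·5 − 27·(-72))/466 = -1401/466; c = (239·(-72) − 27·(-669))/466 = 855/466.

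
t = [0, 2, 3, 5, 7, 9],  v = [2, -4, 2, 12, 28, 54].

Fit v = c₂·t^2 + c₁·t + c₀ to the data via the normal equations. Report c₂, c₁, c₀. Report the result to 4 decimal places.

c₂ = 0.9912, c₁ = -3.0163, c₀ = 0.9835

Entries of MᵀM: Σt^2·t^2 = 9684, Σt^2·t = 1232, Σt^2 = 168, Σt·t = 168, Σt = 26, Σ1 = 6.
Right-hand side: Σt^2·v = 6048, Σt·v = 740, Σv = 94.
Normal equations: [[9684, 1232, 168]; [1232, 168, 26]; [168, 26, 6]]·[c₂, c₁, c₀]ᵀ = [6048, 740, 94]ᵀ.
Inverting the 3×3 Gram matrix, [c₂, c₁, c₀]ᵀ = [8008/8079, -8123/2693, 7946/8079]ᵀ.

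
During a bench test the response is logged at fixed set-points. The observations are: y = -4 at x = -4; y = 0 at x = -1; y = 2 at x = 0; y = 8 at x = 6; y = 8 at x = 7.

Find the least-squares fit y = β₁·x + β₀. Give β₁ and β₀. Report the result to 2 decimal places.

Setting ∂/∂β₁ … = 0 gives: 102·β₁ + 8·β₀ = 120;  8·β₁ + 5·β₀ = 14.
Determinant 102·5 − 8² = 446.
β₁ = (120·5 − 8·14)/446 = 244/223; β₀ = (102·14 − 8·120)/446 = 234/223.

β₁ = 1.09, β₀ = 1.05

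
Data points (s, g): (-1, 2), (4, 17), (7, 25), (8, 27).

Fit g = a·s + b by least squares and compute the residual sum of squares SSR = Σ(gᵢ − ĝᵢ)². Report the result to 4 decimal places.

SSR = 0.9082

The normal equations are: 130·a + 18·b = 457;  18·a + 4·b = 71.
(Σs·s = 130, Σs = 18, Σ1 = 4, Σs·g = 457, Σg = 71.)
Δ = 130·4 − 18² = 196.
a = (457·4 − 18·71)/196 = 275/98; b = (130·71 − 18·457)/196 = 251/49.
Residuals: -31/98, 32/49, 23/98, -4/7; SSR = 89/98.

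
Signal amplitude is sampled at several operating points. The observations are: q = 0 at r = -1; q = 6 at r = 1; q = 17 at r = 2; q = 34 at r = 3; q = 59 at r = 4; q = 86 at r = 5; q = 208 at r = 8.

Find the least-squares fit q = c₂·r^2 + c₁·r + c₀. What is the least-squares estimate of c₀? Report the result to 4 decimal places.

c₀ = -0.0103

Sums needed: Σr^2·r^2 = 5076, Σr^2·r = 736, Σr^2 = 120, Σr·r = 120, Σr = 22, Σ1 = 7.
Moment sums: Σr^2·q = 16786, Σr·q = 2472, Σq = 410.
Normal equations: [[5076, 736, 120]; [736, 120, 22]; [120, 22, 7]]·[c₂, c₁, c₀]ᵀ = [16786, 2472, 410]ᵀ.
Row-reducing yields c₂ = 62609/21658, c₁ = 31097/10829, c₀ = -16/1547.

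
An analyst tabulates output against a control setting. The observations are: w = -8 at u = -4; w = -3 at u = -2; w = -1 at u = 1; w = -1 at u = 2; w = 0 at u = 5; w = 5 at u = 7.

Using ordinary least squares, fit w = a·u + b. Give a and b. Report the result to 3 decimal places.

a = 0.959, b = -2.772

With design matrix A, AᵀA = [[99, 9]; [9, 6]] and Aᵀw = [70, -8]ᵀ.
Determinant 99·6 − 9² = 513.
a = (70·6 − 9·(-8))/513 = 164/171; b = (99·(-8) − 9·70)/513 = -158/57.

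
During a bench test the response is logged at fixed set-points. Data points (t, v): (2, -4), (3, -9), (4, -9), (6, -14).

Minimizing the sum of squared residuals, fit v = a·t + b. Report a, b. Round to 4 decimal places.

Compute the Gram sums: Σt·t = 65, Σt = 15, Σ1 = 4.
Moment sums: Σt·v = -155, Σv = -36.
MᵀM·[a, b]ᵀ = Mᵀv becomes [[65, 15]; [15, 4]]·[a, b]ᵀ = [-155, -36]ᵀ.
det = 65·4 − 15² = 35.
a = ((-155)·4 − 15·(-36))/35 = -16/7; b = (65·(-36) − 15·(-155))/35 = -3/7.

a = -2.2857, b = -0.4286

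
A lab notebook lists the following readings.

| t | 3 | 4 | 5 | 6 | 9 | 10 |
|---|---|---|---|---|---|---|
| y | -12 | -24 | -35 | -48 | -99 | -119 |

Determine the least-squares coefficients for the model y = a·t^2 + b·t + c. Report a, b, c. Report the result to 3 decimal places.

a = -0.801, b = -4.784, c = 8.974

The normal system AᵀA·[a, b, c]ᵀ = Aᵀy is [[18819, 2161, 267]; [2161, 267, 37]; [267, 37, 6]]·[a, b, c]ᵀ = [-23014, -2676, -337]ᵀ.
Solving the 3×3 system (Gaussian elimination) gives a = -3761/4696, b = -22465/4696, c = 10535/1174.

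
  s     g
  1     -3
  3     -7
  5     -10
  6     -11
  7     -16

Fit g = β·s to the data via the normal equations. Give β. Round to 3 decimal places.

Compute the Gram sums: Σs·s = 120.
Moment sums: Σs·g = -252.
So XᵀX·[β]ᵀ = Xᵀg: [[120]]·[β]ᵀ = [-252]ᵀ.
β = (-252)/120 = -2.1.

β = -2.100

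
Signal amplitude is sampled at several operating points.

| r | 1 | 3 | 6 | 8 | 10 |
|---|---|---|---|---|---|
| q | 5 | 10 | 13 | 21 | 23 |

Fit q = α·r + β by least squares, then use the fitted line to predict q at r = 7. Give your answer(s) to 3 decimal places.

Compute the Gram sums: Σr·r = 210, Σr = 28, Σ1 = 5.
For Mᵀq: Σr·q = 511, Σq = 72.
So MᵀM·[α, β]ᵀ = Mᵀq: [[210, 28]; [28, 5]]·[α, β]ᵀ = [511, 72]ᵀ.
det = 210·5 − 28² = 266.
α = (511·5 − 28·72)/266 = 77/38; β = (210·72 − 28·511)/266 = 58/19.
At r = 7: q̂ = (77/38)·(7) + (58/19)·(1) = 655/38.

q̂ = 17.237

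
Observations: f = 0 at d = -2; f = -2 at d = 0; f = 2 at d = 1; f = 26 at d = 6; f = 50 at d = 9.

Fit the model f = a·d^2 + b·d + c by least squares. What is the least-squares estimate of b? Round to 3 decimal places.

b = 1.335

Compute the Gram sums: Σd^2·d^2 = 7874, Σd^2·d = 938, Σd^2 = 122, Σd·d = 122, Σd = 14, Σ1 = 5.
Right-hand side: Σd^2·f = 4988, Σd·f = 608, Σf = 76.
Row-reducing yields a = 4951/10374, b = 1979/1482, c = -318/1729.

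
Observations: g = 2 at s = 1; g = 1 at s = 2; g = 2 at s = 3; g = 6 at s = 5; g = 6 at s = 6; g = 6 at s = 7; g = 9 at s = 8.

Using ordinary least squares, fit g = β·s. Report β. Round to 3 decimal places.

β = 1.011

MᵀM·[β]ᵀ = Mᵀg reads: 188·β = 190.
β = 190/188 = 1.01064.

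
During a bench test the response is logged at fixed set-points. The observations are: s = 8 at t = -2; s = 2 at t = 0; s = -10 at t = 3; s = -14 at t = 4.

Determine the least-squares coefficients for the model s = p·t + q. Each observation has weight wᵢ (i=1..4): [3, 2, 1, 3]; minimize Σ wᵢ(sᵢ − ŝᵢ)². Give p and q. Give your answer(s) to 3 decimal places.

p = -3.700, q = 1.033

Compute the Gram sums: Σwᵢ·t·t = 69, Σwᵢ·t = 9, Σwᵢ·1 = 9.
For AᵀWs: Σwᵢ·t·s = -246, Σwᵢ·s = -24.
Normal equations: [[69, 9]; [9, 9]]·[p, q]ᵀ = [-246, -24]ᵀ.
Eliminating q: 9·(row 1) − 9·(row 2) gives 540·p = 9·(-246) − 9·(-24) = -1998, so p = -37/10.
Then q = ((-24) − 9·(-37/10))/9 = 31/30.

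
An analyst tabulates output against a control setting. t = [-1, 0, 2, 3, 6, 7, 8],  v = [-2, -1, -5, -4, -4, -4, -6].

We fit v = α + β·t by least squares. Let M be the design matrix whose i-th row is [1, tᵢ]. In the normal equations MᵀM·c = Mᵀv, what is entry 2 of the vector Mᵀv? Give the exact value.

Entry 2 ↔ basis t, so (Mᵀv)_{2} = Σᵢ (t)·vᵢ = (-1)·(-2) + (0)·(-1) + (2)·(-5) + (3)·(-4) + (6)·(-4) + (7)·(-4) + (8)·(-6) = -120.

-120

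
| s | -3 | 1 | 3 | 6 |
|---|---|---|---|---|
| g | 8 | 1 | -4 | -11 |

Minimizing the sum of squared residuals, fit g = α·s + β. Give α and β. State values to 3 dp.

Forming AᵀA = [[55, 7]; [7, 4]] and Aᵀg = [-101, -6]ᵀ gives AᵀA·[α, β]ᵀ = Aᵀg.
det = 55·4 − 7² = 171.
α = ((-101)·4 − 7·(-6))/171 = -362/171; β = (55·(-6) − 7·(-101))/171 = 377/171.

α = -2.117, β = 2.205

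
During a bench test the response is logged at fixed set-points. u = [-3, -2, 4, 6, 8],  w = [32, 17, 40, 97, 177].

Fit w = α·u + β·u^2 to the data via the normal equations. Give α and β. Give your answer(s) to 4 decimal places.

Entries of XᵀX: Σu·u = 129, Σu·u^2 = 757, Σu^2·u^2 = 5745.
Moment sums: Σu·w = 2028, Σu^2·w = 15816.
Normal equations: [[129, 757]; [757, 5745]]·[α, β]ᵀ = [2028, 15816]ᵀ.
Determinant 129·5745 − 757² = 168056.
α = (2028·5745 − 757·15816)/168056 = -80463/42014; β = (129·15816 − 757·2028)/168056 = 126267/42014.

α = -1.9151, β = 3.0054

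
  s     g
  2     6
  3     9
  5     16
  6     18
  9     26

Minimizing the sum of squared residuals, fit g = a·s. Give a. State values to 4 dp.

a = 2.9742

Compute the Gram sums: Σs·s = 155.
Right-hand side: Σs·g = 461.
XᵀX·[a]ᵀ = Xᵀg becomes [[155]]·[a]ᵀ = [461]ᵀ.
Hence a = 461 / 155 ≈ 2.97419.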